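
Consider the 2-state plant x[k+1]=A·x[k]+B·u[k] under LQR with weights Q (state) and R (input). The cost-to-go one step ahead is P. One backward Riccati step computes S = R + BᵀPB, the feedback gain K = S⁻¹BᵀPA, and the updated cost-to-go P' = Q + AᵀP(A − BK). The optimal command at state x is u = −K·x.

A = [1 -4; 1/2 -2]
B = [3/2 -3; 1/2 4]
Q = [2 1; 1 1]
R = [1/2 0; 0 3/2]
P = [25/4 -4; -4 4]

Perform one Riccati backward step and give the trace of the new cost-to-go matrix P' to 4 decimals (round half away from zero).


BᵀP = [7.3750 -4.0000; -34.7500 28.0000]
S = R + BᵀPB = [1/2 0; 0 3/2] + [9.0625 -38.1250; -38.1250 216.2500] = [9.5625 -38.1250; -38.1250 217.7500]
BᵀPA = [5.3750 -21.5000; -20.7500 83.0000]
K = S⁻¹·BᵀPA = [0.6033 -2.4132; 0.0103 -0.0414]
A−BK = [0.1261 -0.5042; 0.1570 -0.6280]
AᵀP(A−BK) = [0.2217 -0.8869; -0.8869 3.5477]
P' = Q + AᵀP(A−BK) = [2.2217 0.1131; 0.1131 4.5477]
tr(P') = 6.7694

6.7694


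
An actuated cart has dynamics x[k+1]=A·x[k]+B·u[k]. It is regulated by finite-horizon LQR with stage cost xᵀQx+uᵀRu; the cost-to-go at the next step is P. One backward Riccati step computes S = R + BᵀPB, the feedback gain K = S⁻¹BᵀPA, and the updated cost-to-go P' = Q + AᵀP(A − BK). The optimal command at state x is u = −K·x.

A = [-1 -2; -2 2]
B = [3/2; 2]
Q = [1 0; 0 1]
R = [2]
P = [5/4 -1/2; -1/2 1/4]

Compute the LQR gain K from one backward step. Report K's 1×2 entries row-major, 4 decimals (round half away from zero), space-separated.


-0.1333 -0.8000

BᵀP = [0.8750 -0.2500]
S = R + BᵀPB = [2] + [0.8125] = [2.8125]
BᵀPA = [-0.3750 -2.2500]
K = S⁻¹·BᵀPA = [-0.1333 -0.8000]
A−BK = [-0.8000 -0.8000; -1.7333 3.6000]
AᵀP(A−BK) = [0.2000 0.2000; 0.2000 8.2000]
P' = Q + AᵀP(A−BK) = [1.2000 0.2000; 0.2000 9.2000]
tr(P') = 10.4000


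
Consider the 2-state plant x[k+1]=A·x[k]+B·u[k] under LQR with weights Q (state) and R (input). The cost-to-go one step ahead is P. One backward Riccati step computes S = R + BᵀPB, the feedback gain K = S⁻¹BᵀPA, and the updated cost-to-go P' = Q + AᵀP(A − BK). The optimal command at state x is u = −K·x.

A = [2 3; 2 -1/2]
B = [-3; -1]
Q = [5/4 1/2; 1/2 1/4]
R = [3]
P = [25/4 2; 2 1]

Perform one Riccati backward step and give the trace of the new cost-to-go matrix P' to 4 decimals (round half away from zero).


BᵀP = [-20.7500 -7.0000]
S = R + BᵀPB = [3] + [69.2500] = [72.2500]
BᵀPA = [-55.5000 -58.7500]
K = S⁻¹·BᵀPA = [-0.7682 -0.8131]
A−BK = [-0.3045 0.5606; 1.2318 -1.3131]
AᵀP(A−BK) = [2.3668 1.3702; 1.3702 2.7275]
P' = Q + AᵀP(A−BK) = [3.6168 1.8702; 1.8702 2.9775]
tr(P') = 6.5943

6.5943


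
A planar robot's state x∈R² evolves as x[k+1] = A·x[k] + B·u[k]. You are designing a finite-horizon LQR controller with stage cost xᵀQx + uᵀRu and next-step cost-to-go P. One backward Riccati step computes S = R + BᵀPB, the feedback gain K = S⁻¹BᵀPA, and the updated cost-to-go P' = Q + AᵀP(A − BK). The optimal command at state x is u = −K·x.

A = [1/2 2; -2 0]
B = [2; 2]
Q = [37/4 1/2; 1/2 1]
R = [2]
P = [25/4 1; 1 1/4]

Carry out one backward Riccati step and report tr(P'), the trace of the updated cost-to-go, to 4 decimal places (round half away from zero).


BᵀP = [14.5000 2.5000]
S = R + BᵀPB = [2] + [34.0000] = [36.0000]
BᵀPA = [2.2500 29.0000]
K = S⁻¹·BᵀPA = [0.0625 0.8056]
A−BK = [0.3750 0.3889; -2.1250 -1.6111]
AᵀP(A−BK) = [0.4219 0.4375; 0.4375 1.6389]
P' = Q + AᵀP(A−BK) = [9.6719 0.9375; 0.9375 2.6389]
tr(P') = 12.3108

12.3108


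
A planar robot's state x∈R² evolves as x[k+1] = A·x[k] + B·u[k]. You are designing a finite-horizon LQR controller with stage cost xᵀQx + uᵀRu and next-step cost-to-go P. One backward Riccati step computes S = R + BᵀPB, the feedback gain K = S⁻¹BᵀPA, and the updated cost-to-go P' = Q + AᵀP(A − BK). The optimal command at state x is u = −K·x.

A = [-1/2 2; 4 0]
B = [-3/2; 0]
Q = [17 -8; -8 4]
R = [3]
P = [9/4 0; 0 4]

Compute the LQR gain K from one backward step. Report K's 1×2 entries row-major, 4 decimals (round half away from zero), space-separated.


BᵀP = [-3.3750 0.0000]
S = R + BᵀPB = [3] + [5.0625] = [8.0625]
BᵀPA = [1.6875 -6.7500]
K = S⁻¹·BᵀPA = [0.2093 -0.8372]
A−BK = [-0.1860 0.7442; 4.0000 0.0000]
AᵀP(A−BK) = [64.2093 -0.8372; -0.8372 3.3488]
P' = Q + AᵀP(A−BK) = [81.2093 -8.8372; -8.8372 7.3488]
tr(P') = 88.5581

0.2093 -0.8372


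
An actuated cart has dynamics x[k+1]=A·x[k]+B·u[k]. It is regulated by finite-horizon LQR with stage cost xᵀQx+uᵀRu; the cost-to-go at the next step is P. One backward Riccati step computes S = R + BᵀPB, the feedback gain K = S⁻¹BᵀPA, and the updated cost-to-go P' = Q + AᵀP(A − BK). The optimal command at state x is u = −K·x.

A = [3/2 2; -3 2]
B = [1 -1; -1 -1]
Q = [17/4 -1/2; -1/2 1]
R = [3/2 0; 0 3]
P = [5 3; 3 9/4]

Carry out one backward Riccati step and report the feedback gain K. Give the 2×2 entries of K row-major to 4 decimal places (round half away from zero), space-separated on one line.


BᵀP = [2.0000 0.7500; -8.0000 -5.2500]
S = R + BᵀPB = [3/2 0; 0 3] + [1.2500 -2.7500; -2.7500 13.2500] = [2.7500 -2.7500; -2.7500 16.2500]
BᵀPA = [0.7500 5.5000; 3.7500 -26.5000]
K = S⁻¹·BᵀPA = [0.6061 0.4444; 0.3333 -1.5556]
A−BK = [1.2273 0.0000; -2.0606 0.8889]
AᵀP(A−BK) = [2.7955 -2.0000; -2.0000 9.3333]
P' = Q + AᵀP(A−BK) = [7.0455 -2.5000; -2.5000 10.3333]
tr(P') = 17.3788

0.6061 0.4444 0.3333 -1.5556


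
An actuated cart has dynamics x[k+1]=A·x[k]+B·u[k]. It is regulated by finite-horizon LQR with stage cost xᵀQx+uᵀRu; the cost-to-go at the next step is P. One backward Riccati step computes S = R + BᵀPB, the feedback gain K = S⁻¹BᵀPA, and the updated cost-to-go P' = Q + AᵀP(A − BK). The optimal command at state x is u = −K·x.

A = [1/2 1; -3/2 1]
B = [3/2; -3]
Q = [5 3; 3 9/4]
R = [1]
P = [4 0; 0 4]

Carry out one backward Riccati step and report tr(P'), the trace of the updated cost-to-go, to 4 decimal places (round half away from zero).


BᵀP = [6.0000 -12.0000]
S = R + BᵀPB = [1] + [45.0000] = [46.0000]
BᵀPA = [21.0000 -6.0000]
K = S⁻¹·BᵀPA = [0.4565 -0.1304]
A−BK = [-0.1848 1.1957; -0.1304 0.6087]
AᵀP(A−BK) = [0.4130 -1.2609; -1.2609 7.2174]
P' = Q + AᵀP(A−BK) = [5.4130 1.7391; 1.7391 9.4674]
tr(P') = 14.8804

14.8804


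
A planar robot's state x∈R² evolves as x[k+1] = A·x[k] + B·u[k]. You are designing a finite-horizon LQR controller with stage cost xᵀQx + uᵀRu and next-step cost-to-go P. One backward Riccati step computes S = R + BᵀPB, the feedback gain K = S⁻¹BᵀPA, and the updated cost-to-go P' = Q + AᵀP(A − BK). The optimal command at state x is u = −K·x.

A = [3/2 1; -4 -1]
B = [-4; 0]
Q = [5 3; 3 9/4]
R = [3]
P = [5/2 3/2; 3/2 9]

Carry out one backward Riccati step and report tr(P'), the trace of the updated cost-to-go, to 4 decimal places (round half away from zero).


BᵀP = [-10.0000 -6.0000]
S = R + BᵀPB = [3] + [40.0000] = [43.0000]
BᵀPA = [9.0000 -4.0000]
K = S⁻¹·BᵀPA = [0.2093 -0.0930]
A−BK = [2.3372 0.6279; -4.0000 -1.0000]
AᵀP(A−BK) = [129.7413 32.3372; 32.3372 8.1279]
P' = Q + AᵀP(A−BK) = [134.7413 35.3372; 35.3372 10.3779]
tr(P') = 145.1192

145.1192


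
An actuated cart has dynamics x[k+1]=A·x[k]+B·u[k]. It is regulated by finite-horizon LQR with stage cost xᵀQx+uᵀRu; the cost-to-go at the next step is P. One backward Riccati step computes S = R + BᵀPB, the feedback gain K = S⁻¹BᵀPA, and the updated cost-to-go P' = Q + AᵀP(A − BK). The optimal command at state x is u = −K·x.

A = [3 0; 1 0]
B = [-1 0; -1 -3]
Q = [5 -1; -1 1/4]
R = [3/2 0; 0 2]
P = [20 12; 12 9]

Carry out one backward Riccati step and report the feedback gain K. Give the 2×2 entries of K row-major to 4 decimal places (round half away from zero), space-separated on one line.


BᵀP = [-32.0000 -21.0000; -36.0000 -27.0000]
S = R + BᵀPB = [3/2 0; 0 2] + [53.0000 63.0000; 63.0000 81.0000] = [54.5000 63.0000; 63.0000 83.0000]
BᵀPA = [-117.0000 0.0000; -135.0000 0.0000]
K = S⁻¹·BᵀPA = [-2.1749 0.0000; 0.0243 0.0000]
A−BK = [0.8251 0.0000; -1.1019 0.0000]
AᵀP(A−BK) = [9.8197 0.0000; 0.0000 0.0000]
P' = Q + AᵀP(A−BK) = [14.8197 -1.0000; -1.0000 0.2500]
tr(P') = 15.0697

-2.1749 0.0000 0.0243 0.0000


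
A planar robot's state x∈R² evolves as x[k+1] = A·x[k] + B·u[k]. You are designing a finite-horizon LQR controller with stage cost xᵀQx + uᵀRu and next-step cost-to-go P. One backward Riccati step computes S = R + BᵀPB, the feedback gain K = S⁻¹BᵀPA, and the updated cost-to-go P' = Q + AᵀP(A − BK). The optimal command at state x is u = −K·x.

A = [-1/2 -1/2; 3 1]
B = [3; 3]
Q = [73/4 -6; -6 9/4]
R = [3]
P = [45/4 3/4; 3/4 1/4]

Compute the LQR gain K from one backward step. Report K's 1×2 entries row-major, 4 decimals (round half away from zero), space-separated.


-0.0750 -0.1250

BᵀP = [36.0000 3.0000]
S = R + BᵀPB = [3] + [117.0000] = [120.0000]
BᵀPA = [-9.0000 -15.0000]
K = S⁻¹·BᵀPA = [-0.0750 -0.1250]
A−BK = [-0.2750 -0.1250; 3.2250 1.3750]
AᵀP(A−BK) = [2.1375 0.9375; 0.9375 0.4375]
P' = Q + AᵀP(A−BK) = [20.3875 -5.0625; -5.0625 2.6875]
tr(P') = 23.0750


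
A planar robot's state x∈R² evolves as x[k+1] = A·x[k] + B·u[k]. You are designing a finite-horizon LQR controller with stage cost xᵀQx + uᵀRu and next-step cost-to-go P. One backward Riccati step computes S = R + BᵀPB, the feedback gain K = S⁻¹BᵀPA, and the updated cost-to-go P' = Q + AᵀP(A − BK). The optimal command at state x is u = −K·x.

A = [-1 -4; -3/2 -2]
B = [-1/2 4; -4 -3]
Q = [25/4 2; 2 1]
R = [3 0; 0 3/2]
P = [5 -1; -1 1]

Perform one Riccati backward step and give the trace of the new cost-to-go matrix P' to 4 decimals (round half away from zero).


11.9784

BᵀP = [1.5000 -3.5000; 23.0000 -7.0000]
S = R + BᵀPB = [3 0; 0 3/2] + [13.2500 16.5000; 16.5000 113.0000] = [16.2500 16.5000; 16.5000 114.5000]
BᵀPA = [3.7500 1.0000; -12.5000 -78.0000]
K = S⁻¹·BᵀPA = [0.4002 0.8823; -0.1668 -0.8084]
A−BK = [-0.1326 -0.3253; -0.3998 -0.8957]
AᵀP(A−BK) = [0.6639 1.5865; 1.5865 4.0645]
P' = Q + AᵀP(A−BK) = [6.9139 3.5865; 3.5865 5.0645]
tr(P') = 11.9784


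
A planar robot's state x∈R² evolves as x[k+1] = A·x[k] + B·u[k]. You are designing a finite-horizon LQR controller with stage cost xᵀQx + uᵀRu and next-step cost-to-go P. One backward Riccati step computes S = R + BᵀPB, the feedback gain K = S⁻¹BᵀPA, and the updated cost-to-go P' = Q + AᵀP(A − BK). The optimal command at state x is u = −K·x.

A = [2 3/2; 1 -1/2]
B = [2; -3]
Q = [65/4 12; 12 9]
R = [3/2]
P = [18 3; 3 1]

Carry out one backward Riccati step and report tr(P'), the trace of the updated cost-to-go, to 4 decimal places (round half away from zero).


BᵀP = [27.0000 3.0000]
S = R + BᵀPB = [3/2] + [45.0000] = [46.5000]
BᵀPA = [57.0000 39.0000]
K = S⁻¹·BᵀPA = [1.2258 0.8387]
A−BK = [-0.4516 -0.1774; 4.6774 2.0161]
AᵀP(A−BK) = [15.1290 7.1935; 7.1935 3.5403]
P' = Q + AᵀP(A−BK) = [31.3790 19.1935; 19.1935 12.5403]
tr(P') = 43.9194

43.9194


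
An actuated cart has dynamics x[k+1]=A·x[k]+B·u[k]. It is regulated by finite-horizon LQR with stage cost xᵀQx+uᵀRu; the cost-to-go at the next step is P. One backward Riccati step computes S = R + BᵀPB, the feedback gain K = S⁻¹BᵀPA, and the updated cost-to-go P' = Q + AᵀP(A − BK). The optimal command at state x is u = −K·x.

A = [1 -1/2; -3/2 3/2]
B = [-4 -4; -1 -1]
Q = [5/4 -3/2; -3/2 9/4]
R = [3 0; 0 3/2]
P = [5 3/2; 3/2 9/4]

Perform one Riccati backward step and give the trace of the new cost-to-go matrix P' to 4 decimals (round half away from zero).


BᵀP = [-21.5000 -8.2500; -21.5000 -8.2500]
S = R + BᵀPB = [3 0; 0 3/2] + [94.2500 94.2500; 94.2500 94.2500] = [97.2500 94.2500; 94.2500 95.7500]
BᵀPA = [-9.1250 -1.6250; -9.1250 -1.6250]
K = S⁻¹·BᵀPA = [-0.0319 -0.0057; -0.0639 -0.0114]
A−BK = [0.6168 -0.5682; -1.5958 1.4829]
AᵀP(A−BK) = [4.6883 -4.3432; -4.3432 4.0348]
P' = Q + AᵀP(A−BK) = [5.9383 -5.8432; -5.8432 6.2848]
tr(P') = 12.2231

12.2231


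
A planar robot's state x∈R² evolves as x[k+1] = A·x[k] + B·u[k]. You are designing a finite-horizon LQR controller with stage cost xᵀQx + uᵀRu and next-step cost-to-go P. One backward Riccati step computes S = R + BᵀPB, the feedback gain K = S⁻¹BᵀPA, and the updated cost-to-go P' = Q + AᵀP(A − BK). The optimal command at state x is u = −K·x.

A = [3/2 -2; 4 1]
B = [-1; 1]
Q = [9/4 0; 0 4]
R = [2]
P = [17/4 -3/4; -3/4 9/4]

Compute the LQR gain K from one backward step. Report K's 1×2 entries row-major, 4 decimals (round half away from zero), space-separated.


0.4500 1.3000

BᵀP = [-5.0000 3.0000]
S = R + BᵀPB = [2] + [8.0000] = [10.0000]
BᵀPA = [4.5000 13.0000]
K = S⁻¹·BᵀPA = [0.4500 1.3000]
A−BK = [1.9500 -0.7000; 3.5500 -0.3000]
AᵀP(A−BK) = [34.5375 -4.7250; -4.7250 5.3500]
P' = Q + AᵀP(A−BK) = [36.7875 -4.7250; -4.7250 9.3500]
tr(P') = 46.1375


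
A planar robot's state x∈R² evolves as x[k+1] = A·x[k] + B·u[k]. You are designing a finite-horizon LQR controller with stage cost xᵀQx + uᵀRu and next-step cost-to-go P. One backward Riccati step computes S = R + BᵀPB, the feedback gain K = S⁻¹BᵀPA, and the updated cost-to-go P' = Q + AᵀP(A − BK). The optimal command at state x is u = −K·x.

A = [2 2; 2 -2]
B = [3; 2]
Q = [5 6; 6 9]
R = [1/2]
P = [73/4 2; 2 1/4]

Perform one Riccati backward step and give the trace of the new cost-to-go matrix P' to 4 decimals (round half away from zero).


BᵀP = [58.7500 6.5000]
S = R + BᵀPB = [1/2] + [189.2500] = [189.7500]
BᵀPA = [130.5000 104.5000]
K = S⁻¹·BᵀPA = [0.6877 0.5507]
A−BK = [-0.0632 0.3478; 0.6245 -3.1014]
AᵀP(A−BK) = [0.2490 0.1304; 0.1304 0.4493]
P' = Q + AᵀP(A−BK) = [5.2490 6.1304; 6.1304 9.4493]
tr(P') = 14.6983

14.6983


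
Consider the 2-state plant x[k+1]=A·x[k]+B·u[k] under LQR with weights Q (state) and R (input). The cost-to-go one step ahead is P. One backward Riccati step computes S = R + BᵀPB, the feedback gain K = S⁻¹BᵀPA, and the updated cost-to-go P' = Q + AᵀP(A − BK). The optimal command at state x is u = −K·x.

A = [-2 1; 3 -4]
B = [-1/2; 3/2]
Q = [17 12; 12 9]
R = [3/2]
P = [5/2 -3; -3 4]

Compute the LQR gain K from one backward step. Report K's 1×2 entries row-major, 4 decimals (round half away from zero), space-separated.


BᵀP = [-5.7500 7.5000]
S = R + BᵀPB = [3/2] + [14.1250] = [15.6250]
BᵀPA = [34.0000 -35.7500]
K = S⁻¹·BᵀPA = [2.1760 -2.2880]
A−BK = [-0.9120 -0.1440; -0.2640 -0.5680]
AᵀP(A−BK) = [8.0160 -8.2080; -8.2080 8.7040]
P' = Q + AᵀP(A−BK) = [25.0160 3.7920; 3.7920 17.7040]
tr(P') = 42.7200

2.1760 -2.2880


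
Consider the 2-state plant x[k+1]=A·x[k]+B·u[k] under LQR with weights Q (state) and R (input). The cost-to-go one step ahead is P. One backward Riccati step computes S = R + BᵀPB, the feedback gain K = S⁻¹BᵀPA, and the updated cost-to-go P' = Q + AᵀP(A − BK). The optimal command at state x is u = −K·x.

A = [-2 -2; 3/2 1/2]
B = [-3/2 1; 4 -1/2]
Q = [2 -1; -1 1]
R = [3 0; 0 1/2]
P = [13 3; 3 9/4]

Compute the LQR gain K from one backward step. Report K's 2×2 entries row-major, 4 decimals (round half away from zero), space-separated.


0.1673 -0.0928 -1.6774 -2.0761

BᵀP = [-7.5000 4.5000; 11.5000 1.8750]
S = R + BᵀPB = [3 0; 0 1/2] + [29.2500 -9.7500; -9.7500 10.5625] = [32.2500 -9.7500; -9.7500 11.0625]
BᵀPA = [21.7500 17.2500; -20.1875 -22.0625]
K = S⁻¹·BᵀPA = [0.1673 -0.0928; -1.6774 -2.0761]
A−BK = [-0.0716 -0.0630; -0.0079 -0.1669]
AᵀP(A−BK) = [1.5611 1.7937; 1.7937 2.3585]
P' = Q + AᵀP(A−BK) = [3.5611 0.7937; 0.7937 3.3585]
tr(P') = 6.9196


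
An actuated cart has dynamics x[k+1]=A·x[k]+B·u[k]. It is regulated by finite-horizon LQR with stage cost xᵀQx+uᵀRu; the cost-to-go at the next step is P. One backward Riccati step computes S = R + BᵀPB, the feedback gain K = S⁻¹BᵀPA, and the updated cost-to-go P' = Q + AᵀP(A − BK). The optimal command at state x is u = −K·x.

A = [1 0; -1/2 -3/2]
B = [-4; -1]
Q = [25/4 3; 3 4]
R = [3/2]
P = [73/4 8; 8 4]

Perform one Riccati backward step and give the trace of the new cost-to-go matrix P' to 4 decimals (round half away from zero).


11.4544

BᵀP = [-81.0000 -36.0000]
S = R + BᵀPB = [3/2] + [360.0000] = [361.5000]
BᵀPA = [-63.0000 54.0000]
K = S⁻¹·BᵀPA = [-0.1743 0.1494]
A−BK = [0.3029 0.5975; -0.6743 -1.3506]
AᵀP(A−BK) = [0.2707 0.4108; 0.4108 0.9336]
P' = Q + AᵀP(A−BK) = [6.5207 3.4108; 3.4108 4.9336]
tr(P') = 11.4544


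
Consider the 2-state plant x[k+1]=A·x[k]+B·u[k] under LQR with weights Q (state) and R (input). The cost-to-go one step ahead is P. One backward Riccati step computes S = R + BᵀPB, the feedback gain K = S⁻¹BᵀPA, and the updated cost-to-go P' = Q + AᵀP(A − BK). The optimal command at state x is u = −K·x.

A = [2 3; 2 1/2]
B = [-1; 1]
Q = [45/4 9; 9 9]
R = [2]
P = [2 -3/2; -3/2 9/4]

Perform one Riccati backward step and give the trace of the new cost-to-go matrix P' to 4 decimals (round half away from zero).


BᵀP = [-3.5000 3.7500]
S = R + BᵀPB = [2] + [7.2500] = [9.2500]
BᵀPA = [0.5000 -8.6250]
K = S⁻¹·BᵀPA = [0.0541 -0.9324]
A−BK = [2.0541 2.0676; 1.9459 1.4324]
AᵀP(A−BK) = [4.9730 4.2162; 4.2162 6.0203]
P' = Q + AᵀP(A−BK) = [16.2230 13.2162; 13.2162 15.0203]
tr(P') = 31.2432

31.2432


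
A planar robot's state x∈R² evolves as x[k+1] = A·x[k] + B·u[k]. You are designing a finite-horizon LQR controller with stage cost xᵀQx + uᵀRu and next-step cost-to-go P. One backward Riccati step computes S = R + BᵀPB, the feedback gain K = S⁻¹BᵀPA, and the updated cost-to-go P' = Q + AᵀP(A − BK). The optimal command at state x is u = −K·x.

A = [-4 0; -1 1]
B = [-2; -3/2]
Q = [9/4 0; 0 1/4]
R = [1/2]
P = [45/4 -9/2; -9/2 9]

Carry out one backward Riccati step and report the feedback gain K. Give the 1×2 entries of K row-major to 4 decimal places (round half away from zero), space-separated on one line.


BᵀP = [-15.7500 -4.5000]
S = R + BᵀPB = [1/2] + [38.2500] = [38.7500]
BᵀPA = [67.5000 -4.5000]
K = S⁻¹·BᵀPA = [1.7419 -0.1161]
A−BK = [-0.5161 -0.2323; 1.6129 0.8258]
AᵀP(A−BK) = [35.4194 16.8387; 16.8387 8.4774]
P' = Q + AᵀP(A−BK) = [37.6694 16.8387; 16.8387 8.7274]
tr(P') = 46.3968

1.7419 -0.1161


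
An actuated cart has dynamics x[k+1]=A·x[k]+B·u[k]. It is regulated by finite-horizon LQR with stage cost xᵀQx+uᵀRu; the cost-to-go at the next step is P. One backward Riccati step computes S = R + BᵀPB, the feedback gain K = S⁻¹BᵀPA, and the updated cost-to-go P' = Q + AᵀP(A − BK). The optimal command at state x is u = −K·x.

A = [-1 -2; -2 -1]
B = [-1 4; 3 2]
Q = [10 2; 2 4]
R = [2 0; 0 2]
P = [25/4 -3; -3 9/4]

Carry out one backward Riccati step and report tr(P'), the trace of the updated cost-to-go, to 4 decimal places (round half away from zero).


BᵀP = [-15.2500 9.7500; 19.0000 -7.5000]
S = R + BᵀPB = [2 0; 0 2] + [44.5000 -41.5000; -41.5000 61.0000] = [46.5000 -41.5000; -41.5000 63.0000]
BᵀPA = [-4.2500 20.7500; -4.0000 -30.5000]
K = S⁻¹·BᵀPA = [-0.3593 0.0344; -0.3002 -0.4615]
A−BK = [-0.1586 -0.1197; -0.3218 -0.1802]
AᵀP(A−BK) = [0.5224 0.3002; 0.3002 0.4615]
P' = Q + AᵀP(A−BK) = [10.5224 2.3002; 2.3002 4.4615]
tr(P') = 14.9838

14.9838


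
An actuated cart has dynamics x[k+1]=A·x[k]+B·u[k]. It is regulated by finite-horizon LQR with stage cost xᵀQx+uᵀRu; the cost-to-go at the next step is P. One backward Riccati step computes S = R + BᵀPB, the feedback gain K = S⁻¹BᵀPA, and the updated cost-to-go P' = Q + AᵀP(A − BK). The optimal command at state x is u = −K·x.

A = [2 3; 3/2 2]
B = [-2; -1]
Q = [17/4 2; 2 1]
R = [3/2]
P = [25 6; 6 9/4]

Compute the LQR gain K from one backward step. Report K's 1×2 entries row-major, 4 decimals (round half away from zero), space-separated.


-1.0440 -1.5382

BᵀP = [-56.0000 -14.2500]
S = R + BᵀPB = [3/2] + [126.2500] = [127.7500]
BᵀPA = [-133.3750 -196.5000]
K = S⁻¹·BᵀPA = [-1.0440 -1.5382]
A−BK = [-0.0881 -0.0763; 0.4560 0.4618]
AᵀP(A−BK) = [1.8148 2.5978; 2.5978 3.7515]
P' = Q + AᵀP(A−BK) = [6.0648 4.5978; 4.5978 4.7515]
tr(P') = 10.8163


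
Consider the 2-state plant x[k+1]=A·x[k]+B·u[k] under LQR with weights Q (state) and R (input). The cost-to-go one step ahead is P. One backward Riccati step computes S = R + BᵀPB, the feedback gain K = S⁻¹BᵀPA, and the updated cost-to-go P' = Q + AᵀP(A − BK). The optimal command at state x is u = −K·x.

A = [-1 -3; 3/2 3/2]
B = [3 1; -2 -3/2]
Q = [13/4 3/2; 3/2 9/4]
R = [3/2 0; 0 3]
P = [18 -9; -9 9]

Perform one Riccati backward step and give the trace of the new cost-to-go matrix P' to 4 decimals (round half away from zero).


8.5376

BᵀP = [72.0000 -45.0000; 31.5000 -22.5000]
S = R + BᵀPB = [3/2 0; 0 3] + [306.0000 139.5000; 139.5000 65.2500] = [307.5000 139.5000; 139.5000 68.2500]
BᵀPA = [-139.5000 -283.5000; -65.2500 -128.2500]
K = S⁻¹·BᵀPA = [-0.2741 -0.9550; -0.3957 0.0730]
A−BK = [0.2181 -0.2078; 0.3581 -0.3007]
AᵀP(A−BK) = [1.1872 -0.2189; -0.2189 1.8504]
P' = Q + AᵀP(A−BK) = [4.4372 1.2811; 1.2811 4.1004]
tr(P') = 8.5376


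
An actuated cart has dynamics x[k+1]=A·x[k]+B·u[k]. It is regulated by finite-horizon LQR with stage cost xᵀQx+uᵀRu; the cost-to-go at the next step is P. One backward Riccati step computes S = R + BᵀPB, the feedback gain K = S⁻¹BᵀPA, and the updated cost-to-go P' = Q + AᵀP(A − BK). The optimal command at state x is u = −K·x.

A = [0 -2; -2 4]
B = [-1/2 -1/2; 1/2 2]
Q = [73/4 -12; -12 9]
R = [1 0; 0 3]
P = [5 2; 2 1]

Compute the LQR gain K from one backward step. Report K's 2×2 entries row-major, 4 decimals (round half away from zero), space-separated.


0.5941 0.7129 -0.4356 0.2772

BᵀP = [-1.5000 -0.5000; 1.5000 1.0000]
S = R + BᵀPB = [1 0; 0 3] + [0.5000 -0.2500; -0.2500 1.2500] = [1.5000 -0.2500; -0.2500 4.2500]
BᵀPA = [1.0000 1.0000; -2.0000 1.0000]
K = S⁻¹·BᵀPA = [0.5941 0.7129; -0.4356 0.2772]
A−BK = [0.0792 -1.5050; -1.4257 3.0891]
AᵀP(A−BK) = [2.5347 -0.1584; -0.1584 3.0099]
P' = Q + AᵀP(A−BK) = [20.7847 -12.1584; -12.1584 12.0099]
tr(P') = 32.7946


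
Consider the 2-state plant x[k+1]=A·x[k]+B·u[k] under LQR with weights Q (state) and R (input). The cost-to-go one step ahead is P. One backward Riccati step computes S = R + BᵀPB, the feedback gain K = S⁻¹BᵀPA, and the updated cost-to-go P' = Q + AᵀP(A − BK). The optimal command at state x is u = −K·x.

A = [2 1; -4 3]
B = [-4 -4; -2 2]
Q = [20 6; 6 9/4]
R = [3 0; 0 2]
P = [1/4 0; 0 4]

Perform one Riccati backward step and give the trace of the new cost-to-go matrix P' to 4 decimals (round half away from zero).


BᵀP = [-1.0000 -8.0000; -1.0000 8.0000]
S = R + BᵀPB = [3 0; 0 2] + [20.0000 -12.0000; -12.0000 20.0000] = [23.0000 -12.0000; -12.0000 22.0000]
BᵀPA = [30.0000 -25.0000; -34.0000 23.0000]
K = S⁻¹·BᵀPA = [0.6961 -0.7569; -1.1657 0.6326]
A−BK = [0.1215 0.5028; -0.2762 0.2210]
AᵀP(A−BK) = [4.4807 -3.2845; -3.2845 2.7776]
P' = Q + AᵀP(A−BK) = [24.4807 2.7155; 2.7155 5.0276]
tr(P') = 29.5083

29.5083


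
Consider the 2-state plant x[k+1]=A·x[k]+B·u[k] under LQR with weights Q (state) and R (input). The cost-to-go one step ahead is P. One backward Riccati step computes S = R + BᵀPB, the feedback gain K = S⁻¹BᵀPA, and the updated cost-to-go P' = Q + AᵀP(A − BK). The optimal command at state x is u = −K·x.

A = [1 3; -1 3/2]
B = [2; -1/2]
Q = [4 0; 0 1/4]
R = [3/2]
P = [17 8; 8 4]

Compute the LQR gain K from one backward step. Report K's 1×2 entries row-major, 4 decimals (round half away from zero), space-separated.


0.2936 2.0367

BᵀP = [30.0000 14.0000]
S = R + BᵀPB = [3/2] + [53.0000] = [54.5000]
BᵀPA = [16.0000 111.0000]
K = S⁻¹·BᵀPA = [0.2936 2.0367]
A−BK = [0.4128 -1.0734; -0.8532 2.5183]
AᵀP(A−BK) = [0.3028 0.4128; 0.4128 7.9266]
P' = Q + AᵀP(A−BK) = [4.3028 0.4128; 0.4128 8.1766]
tr(P') = 12.4794


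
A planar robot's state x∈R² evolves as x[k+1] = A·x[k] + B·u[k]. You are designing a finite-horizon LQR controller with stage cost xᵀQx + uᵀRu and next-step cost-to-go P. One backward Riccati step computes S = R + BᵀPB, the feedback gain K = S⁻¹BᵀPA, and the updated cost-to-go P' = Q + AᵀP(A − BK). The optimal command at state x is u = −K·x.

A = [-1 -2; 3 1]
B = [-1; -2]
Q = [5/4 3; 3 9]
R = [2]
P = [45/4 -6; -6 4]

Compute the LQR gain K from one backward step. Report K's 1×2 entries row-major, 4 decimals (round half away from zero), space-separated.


BᵀP = [0.7500 -2.0000]
S = R + BᵀPB = [2] + [3.2500] = [5.2500]
BᵀPA = [-6.7500 -3.5000]
K = S⁻¹·BᵀPA = [-1.2857 -0.6667]
A−BK = [-2.2857 -2.6667; 0.4286 -0.3333]
AᵀP(A−BK) = [74.5714 72.0000; 72.0000 70.6667]
P' = Q + AᵀP(A−BK) = [75.8214 75.0000; 75.0000 79.6667]
tr(P') = 155.4881

-1.2857 -0.6667


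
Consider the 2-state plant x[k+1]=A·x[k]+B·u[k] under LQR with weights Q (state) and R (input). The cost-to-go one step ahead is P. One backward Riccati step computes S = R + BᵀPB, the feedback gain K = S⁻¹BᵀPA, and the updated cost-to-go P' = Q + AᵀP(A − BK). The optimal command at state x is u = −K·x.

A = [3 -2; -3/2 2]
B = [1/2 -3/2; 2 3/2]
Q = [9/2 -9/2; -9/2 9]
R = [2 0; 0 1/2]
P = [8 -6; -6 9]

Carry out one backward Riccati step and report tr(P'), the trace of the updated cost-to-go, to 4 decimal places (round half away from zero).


BᵀP = [-8.0000 15.0000; -21.0000 22.5000]
S = R + BᵀPB = [2 0; 0 1/2] + [26.0000 34.5000; 34.5000 65.2500] = [28.0000 34.5000; 34.5000 65.7500]
BᵀPA = [-46.5000 46.0000; -96.7500 87.0000]
K = S⁻¹·BᵀPA = [0.4310 0.0353; -1.6977 1.3046]
A−BK = [0.2380 -0.0607; 0.1844 -0.0277]
AᵀP(A−BK) = [2.0451 -1.1318; -1.1318 0.8698]
P' = Q + AᵀP(A−BK) = [6.5451 -5.6318; -5.6318 9.8698]
tr(P') = 16.4149

16.4149


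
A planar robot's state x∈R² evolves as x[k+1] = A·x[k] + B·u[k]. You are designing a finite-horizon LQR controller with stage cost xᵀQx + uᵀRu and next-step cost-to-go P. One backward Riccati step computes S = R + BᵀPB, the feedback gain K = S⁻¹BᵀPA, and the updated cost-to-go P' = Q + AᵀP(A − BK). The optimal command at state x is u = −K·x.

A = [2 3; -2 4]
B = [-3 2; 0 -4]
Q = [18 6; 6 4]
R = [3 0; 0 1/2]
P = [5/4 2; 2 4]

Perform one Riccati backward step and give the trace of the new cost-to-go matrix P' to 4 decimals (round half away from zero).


27.8383

BᵀP = [-3.7500 -6.0000; -5.5000 -12.0000]
S = R + BᵀPB = [3 0; 0 1/2] + [11.2500 16.5000; 16.5000 37.0000] = [14.2500 16.5000; 16.5000 37.5000]
BᵀPA = [4.5000 -35.2500; 13.0000 -64.5000]
K = S⁻¹·BᵀPA = [-0.1745 -0.9828; 0.4235 -1.2876]
A−BK = [0.6295 2.6266; -0.3062 -1.1502]
AᵀP(A−BK) = [0.2804 0.6609; 0.6609 5.5579]
P' = Q + AᵀP(A−BK) = [18.2804 6.6609; 6.6609 9.5579]
tr(P') = 27.8383


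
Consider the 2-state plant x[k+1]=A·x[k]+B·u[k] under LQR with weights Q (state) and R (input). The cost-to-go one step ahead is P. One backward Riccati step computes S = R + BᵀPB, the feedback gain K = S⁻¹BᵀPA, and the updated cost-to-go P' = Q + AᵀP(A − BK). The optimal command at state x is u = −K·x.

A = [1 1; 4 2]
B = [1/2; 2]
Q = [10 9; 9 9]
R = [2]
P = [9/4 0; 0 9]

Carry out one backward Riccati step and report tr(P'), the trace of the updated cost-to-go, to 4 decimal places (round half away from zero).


BᵀP = [1.1250 18.0000]
S = R + BᵀPB = [2] + [36.5625] = [38.5625]
BᵀPA = [73.1250 37.1250]
K = S⁻¹·BᵀPA = [1.8963 0.9627]
A−BK = [0.0519 0.5186; 0.2075 0.0746]
AᵀP(A−BK) = [7.5851 3.8509; 3.8509 2.5089]
P' = Q + AᵀP(A−BK) = [17.5851 12.8509; 12.8509 11.5089]
tr(P') = 29.0940

29.0940


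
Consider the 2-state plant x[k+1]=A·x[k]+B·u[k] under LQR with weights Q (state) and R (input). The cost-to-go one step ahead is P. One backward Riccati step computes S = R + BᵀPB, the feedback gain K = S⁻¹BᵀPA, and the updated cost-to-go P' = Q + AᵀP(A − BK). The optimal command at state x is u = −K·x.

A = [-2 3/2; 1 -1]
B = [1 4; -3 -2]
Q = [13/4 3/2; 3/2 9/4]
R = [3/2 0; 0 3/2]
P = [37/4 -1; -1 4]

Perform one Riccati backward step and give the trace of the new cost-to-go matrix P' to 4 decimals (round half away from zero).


6.0645

BᵀP = [12.2500 -13.0000; 39.0000 -12.0000]
S = R + BᵀPB = [3/2 0; 0 3/2] + [51.2500 75.0000; 75.0000 180.0000] = [52.7500 75.0000; 75.0000 181.5000]
BᵀPA = [-37.5000 31.3750; -90.0000 70.5000]
K = S⁻¹·BᵀPA = [-0.0142 0.1031; -0.4900 0.3458]
A−BK = [-0.0258 0.0136; -0.0227 0.0009]
AᵀP(A−BK) = [0.3675 -0.2594; -0.2594 0.1970]
P' = Q + AᵀP(A−BK) = [3.6175 1.2406; 1.2406 2.4470]
tr(P') = 6.0645


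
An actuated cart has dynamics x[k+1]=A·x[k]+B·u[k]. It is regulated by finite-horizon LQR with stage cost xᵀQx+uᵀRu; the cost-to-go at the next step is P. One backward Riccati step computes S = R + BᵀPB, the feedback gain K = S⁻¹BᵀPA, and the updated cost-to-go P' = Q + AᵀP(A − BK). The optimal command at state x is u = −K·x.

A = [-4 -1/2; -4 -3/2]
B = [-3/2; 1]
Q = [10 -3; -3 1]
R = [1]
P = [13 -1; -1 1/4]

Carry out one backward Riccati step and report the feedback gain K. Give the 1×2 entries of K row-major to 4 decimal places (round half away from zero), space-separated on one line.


BᵀP = [-20.5000 1.7500]
S = R + BᵀPB = [1] + [32.5000] = [33.5000]
BᵀPA = [75.0000 7.6250]
K = S⁻¹·BᵀPA = [2.2388 0.2276]
A−BK = [-0.6418 -0.1586; -6.2388 -1.7276]
AᵀP(A−BK) = [12.0896 2.4291; 2.4291 0.5770]
P' = Q + AᵀP(A−BK) = [22.0896 -0.5709; -0.5709 1.5770]
tr(P') = 23.6665

2.2388 0.2276


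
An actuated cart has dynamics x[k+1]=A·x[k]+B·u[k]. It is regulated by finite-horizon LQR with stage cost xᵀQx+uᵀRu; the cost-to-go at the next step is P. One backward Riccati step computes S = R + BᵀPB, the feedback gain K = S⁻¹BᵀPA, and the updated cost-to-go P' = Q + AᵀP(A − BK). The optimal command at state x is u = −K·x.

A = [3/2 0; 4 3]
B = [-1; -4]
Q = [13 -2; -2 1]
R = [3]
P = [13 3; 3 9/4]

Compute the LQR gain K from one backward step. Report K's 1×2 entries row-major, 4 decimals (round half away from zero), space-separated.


-1.1250 -0.4737

BᵀP = [-25.0000 -12.0000]
S = R + BᵀPB = [3] + [73.0000] = [76.0000]
BᵀPA = [-85.5000 -36.0000]
K = S⁻¹·BᵀPA = [-1.1250 -0.4737]
A−BK = [0.3750 -0.4737; -0.5000 1.1053]
AᵀP(A−BK) = [5.0625 0.0000; 0.0000 3.1974]
P' = Q + AᵀP(A−BK) = [18.0625 -2.0000; -2.0000 4.1974]
tr(P') = 22.2599


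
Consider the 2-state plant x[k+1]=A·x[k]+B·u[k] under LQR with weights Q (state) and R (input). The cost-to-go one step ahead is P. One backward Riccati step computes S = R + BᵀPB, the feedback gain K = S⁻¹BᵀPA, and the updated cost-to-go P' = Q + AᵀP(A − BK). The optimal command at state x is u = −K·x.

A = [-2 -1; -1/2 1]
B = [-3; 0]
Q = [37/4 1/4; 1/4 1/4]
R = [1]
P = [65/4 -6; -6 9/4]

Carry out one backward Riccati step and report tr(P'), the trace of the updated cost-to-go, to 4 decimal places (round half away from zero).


10.1139

BᵀP = [-48.7500 18.0000]
S = R + BᵀPB = [1] + [146.2500] = [147.2500]
BᵀPA = [88.5000 66.7500]
K = S⁻¹·BᵀPA = [0.6010 0.4533]
A−BK = [-0.1969 0.3599; -0.5000 1.0000]
AᵀP(A−BK) = [0.3723 0.2570; 0.2570 0.2415]
P' = Q + AᵀP(A−BK) = [9.6223 0.5070; 0.5070 0.4915]
tr(P') = 10.1139


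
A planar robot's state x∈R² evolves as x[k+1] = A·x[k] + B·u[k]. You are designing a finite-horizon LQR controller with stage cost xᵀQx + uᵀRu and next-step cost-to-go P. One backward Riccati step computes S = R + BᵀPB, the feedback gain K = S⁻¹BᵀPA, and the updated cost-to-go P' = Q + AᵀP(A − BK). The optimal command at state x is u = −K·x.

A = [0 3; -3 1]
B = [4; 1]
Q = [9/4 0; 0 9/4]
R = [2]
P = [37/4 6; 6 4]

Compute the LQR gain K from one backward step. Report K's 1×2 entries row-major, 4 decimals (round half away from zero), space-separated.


-0.4158 0.7772

BᵀP = [43.0000 28.0000]
S = R + BᵀPB = [2] + [200.0000] = [202.0000]
BᵀPA = [-84.0000 157.0000]
K = S⁻¹·BᵀPA = [-0.4158 0.7772]
A−BK = [1.6634 -0.1089; -2.5842 0.2228]
AᵀP(A−BK) = [1.0693 -0.7129; -0.7129 1.2252]
P' = Q + AᵀP(A−BK) = [3.3193 -0.7129; -0.7129 3.4752]
tr(P') = 6.7946


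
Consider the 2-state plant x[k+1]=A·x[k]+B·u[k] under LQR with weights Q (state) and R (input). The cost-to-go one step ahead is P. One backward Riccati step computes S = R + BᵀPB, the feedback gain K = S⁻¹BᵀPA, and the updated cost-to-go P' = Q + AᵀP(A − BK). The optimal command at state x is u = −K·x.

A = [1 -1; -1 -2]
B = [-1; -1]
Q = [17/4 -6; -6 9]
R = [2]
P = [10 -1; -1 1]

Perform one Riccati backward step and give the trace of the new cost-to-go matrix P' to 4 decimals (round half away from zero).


21.5227

BᵀP = [-9.0000 0.0000]
S = R + BᵀPB = [2] + [9.0000] = [11.0000]
BᵀPA = [-9.0000 9.0000]
K = S⁻¹·BᵀPA = [-0.8182 0.8182]
A−BK = [0.1818 -0.1818; -1.8182 -1.1818]
AᵀP(A−BK) = [5.6364 0.3636; 0.3636 2.6364]
P' = Q + AᵀP(A−BK) = [9.8864 -5.6364; -5.6364 11.6364]
tr(P') = 21.5227


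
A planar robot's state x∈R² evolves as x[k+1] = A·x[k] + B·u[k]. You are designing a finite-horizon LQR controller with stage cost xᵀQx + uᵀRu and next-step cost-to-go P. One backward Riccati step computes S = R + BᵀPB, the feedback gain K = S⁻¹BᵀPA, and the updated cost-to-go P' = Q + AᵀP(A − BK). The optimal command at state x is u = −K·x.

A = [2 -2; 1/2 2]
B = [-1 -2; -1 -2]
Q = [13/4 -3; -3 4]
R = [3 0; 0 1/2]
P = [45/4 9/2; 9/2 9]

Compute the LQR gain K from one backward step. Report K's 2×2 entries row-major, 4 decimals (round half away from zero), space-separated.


-0.0521 0.0061 -0.6251 0.0735

BᵀP = [-15.7500 -13.5000; -31.5000 -27.0000]
S = R + BᵀPB = [3 0; 0 1/2] + [29.2500 58.5000; 58.5000 117.0000] = [32.2500 58.5000; 58.5000 117.5000]
BᵀPA = [-38.2500 4.5000; -76.5000 9.0000]
K = S⁻¹·BᵀPA = [-0.0521 0.0061; -0.6251 0.0735]
A−BK = [0.6977 -1.8468; -0.8023 2.1532]
AᵀP(A−BK) = [6.4351 -16.6394; -16.6394 44.3105]
P' = Q + AᵀP(A−BK) = [9.6851 -19.6394; -19.6394 48.3105]
tr(P') = 57.9957


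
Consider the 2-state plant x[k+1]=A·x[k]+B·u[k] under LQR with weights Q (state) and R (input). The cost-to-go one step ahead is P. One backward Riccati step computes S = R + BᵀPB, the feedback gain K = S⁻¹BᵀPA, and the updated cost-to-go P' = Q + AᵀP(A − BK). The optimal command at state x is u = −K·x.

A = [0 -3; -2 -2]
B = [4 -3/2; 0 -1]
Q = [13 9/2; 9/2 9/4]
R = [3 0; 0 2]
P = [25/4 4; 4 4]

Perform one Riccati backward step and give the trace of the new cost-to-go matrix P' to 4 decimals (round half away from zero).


22.8933

BᵀP = [25.0000 16.0000; -13.3750 -10.0000]
S = R + BᵀPB = [3 0; 0 2] + [100.0000 -53.5000; -53.5000 30.0625] = [103.0000 -53.5000; -53.5000 32.0625]
BᵀPA = [-32.0000 -107.0000; 20.0000 60.1250]
K = S⁻¹·BᵀPA = [0.1000 -0.4862; 0.7906 1.0640]
A−BK = [0.7860 0.5407; -1.2094 -0.9360]
AᵀP(A−BK) = [3.3872 3.1623; 3.1623 4.2561]
P' = Q + AᵀP(A−BK) = [16.3872 7.6623; 7.6623 6.5061]
tr(P') = 22.8933


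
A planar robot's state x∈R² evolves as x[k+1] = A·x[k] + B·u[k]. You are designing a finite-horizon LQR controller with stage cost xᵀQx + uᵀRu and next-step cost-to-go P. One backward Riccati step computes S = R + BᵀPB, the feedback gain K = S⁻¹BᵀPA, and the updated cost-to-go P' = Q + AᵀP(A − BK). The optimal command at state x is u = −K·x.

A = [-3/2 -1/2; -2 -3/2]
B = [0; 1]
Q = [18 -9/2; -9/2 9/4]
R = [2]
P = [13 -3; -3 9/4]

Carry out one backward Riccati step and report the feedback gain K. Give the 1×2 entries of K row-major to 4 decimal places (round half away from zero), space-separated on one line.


0.0000 -0.4412

BᵀP = [-3.0000 2.2500]
S = R + BᵀPB = [2] + [2.2500] = [4.2500]
BᵀPA = [0.0000 -1.8750]
K = S⁻¹·BᵀPA = [0.0000 -0.4412]
A−BK = [-1.5000 -0.5000; -2.0000 -1.0588]
AᵀP(A−BK) = [20.2500 6.7500; 6.7500 2.9853]
P' = Q + AᵀP(A−BK) = [38.2500 2.2500; 2.2500 5.2353]
tr(P') = 43.4853


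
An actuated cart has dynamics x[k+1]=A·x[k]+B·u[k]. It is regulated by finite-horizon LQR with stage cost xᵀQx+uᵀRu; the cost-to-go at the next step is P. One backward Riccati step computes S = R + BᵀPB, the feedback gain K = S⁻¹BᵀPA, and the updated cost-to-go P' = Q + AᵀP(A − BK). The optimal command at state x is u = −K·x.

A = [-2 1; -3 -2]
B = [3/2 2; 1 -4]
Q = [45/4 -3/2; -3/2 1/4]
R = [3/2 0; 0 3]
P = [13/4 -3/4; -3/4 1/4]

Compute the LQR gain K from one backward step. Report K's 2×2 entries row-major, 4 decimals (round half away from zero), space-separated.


BᵀP = [4.1250 -0.8750; 9.5000 -2.5000]
S = R + BᵀPB = [3/2 0; 0 3] + [5.3125 11.7500; 11.7500 29.0000] = [6.8125 11.7500; 11.7500 32.0000]
BᵀPA = [-5.6250 5.8750; -11.5000 14.5000]
K = S⁻¹·BᵀPA = [-0.5614 0.2205; -0.1532 0.3722]
A−BK = [-0.8514 -0.0751; -3.0516 -0.7318]
AᵀP(A−BK) = [1.3299 -0.2299; -0.2299 0.5582]
P' = Q + AᵀP(A−BK) = [12.5799 -1.7299; -1.7299 0.8082]
tr(P') = 13.3882

-0.5614 0.2205 -0.1532 0.3722


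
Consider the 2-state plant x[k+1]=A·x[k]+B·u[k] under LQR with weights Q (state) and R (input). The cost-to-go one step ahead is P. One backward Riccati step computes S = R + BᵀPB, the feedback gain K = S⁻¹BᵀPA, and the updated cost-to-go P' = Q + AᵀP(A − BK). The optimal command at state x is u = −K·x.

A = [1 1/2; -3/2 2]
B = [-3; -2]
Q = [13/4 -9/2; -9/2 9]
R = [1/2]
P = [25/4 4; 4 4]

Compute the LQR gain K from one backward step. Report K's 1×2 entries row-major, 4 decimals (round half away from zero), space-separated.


0.0269 -0.4420

BᵀP = [-26.7500 -20.0000]
S = R + BᵀPB = [1/2] + [120.2500] = [120.7500]
BᵀPA = [3.2500 -53.3750]
K = S⁻¹·BᵀPA = [0.0269 -0.4420]
A−BK = [1.0807 -0.8261; -1.4462 1.1159]
AᵀP(A−BK) = [3.1625 -2.4384; -2.4384 1.9692]
P' = Q + AᵀP(A−BK) = [6.4125 -6.9384; -6.9384 10.9692]
tr(P') = 17.3817


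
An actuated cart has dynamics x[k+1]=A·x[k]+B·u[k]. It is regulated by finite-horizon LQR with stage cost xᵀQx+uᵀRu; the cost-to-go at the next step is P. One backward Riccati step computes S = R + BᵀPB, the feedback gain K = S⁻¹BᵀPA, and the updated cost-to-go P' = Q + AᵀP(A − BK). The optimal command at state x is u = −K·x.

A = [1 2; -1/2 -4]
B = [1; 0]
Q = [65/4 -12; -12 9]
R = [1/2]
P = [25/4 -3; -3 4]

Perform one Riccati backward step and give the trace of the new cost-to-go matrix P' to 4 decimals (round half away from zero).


74.6759

BᵀP = [6.2500 -3.0000]
S = R + BᵀPB = [1/2] + [6.2500] = [6.7500]
BᵀPA = [7.7500 24.5000]
K = S⁻¹·BᵀPA = [1.1481 3.6296]
A−BK = [-0.1481 -1.6296; -0.5000 -4.0000]
AᵀP(A−BK) = [1.3519 7.3704; 7.3704 48.0741]
P' = Q + AᵀP(A−BK) = [17.6019 -4.6296; -4.6296 57.0741]
tr(P') = 74.6759


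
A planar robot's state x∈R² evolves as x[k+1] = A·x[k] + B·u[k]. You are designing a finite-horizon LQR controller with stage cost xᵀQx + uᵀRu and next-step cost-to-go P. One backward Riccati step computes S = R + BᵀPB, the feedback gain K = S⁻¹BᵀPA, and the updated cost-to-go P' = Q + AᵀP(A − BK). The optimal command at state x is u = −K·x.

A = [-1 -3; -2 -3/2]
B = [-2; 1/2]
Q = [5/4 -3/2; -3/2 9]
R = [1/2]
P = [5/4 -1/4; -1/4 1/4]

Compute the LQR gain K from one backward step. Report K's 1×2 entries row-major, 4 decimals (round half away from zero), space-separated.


BᵀP = [-2.6250 0.6250]
S = R + BᵀPB = [1/2] + [5.5625] = [6.0625]
BᵀPA = [1.3750 6.9375]
K = S⁻¹·BᵀPA = [0.2268 1.1443]
A−BK = [-0.5464 -0.7113; -2.1134 -2.0722]
AᵀP(A−BK) = [0.9381 1.0515; 1.0515 1.6237]
P' = Q + AᵀP(A−BK) = [2.1881 -0.4485; -0.4485 10.6237]
tr(P') = 12.8119

0.2268 1.1443


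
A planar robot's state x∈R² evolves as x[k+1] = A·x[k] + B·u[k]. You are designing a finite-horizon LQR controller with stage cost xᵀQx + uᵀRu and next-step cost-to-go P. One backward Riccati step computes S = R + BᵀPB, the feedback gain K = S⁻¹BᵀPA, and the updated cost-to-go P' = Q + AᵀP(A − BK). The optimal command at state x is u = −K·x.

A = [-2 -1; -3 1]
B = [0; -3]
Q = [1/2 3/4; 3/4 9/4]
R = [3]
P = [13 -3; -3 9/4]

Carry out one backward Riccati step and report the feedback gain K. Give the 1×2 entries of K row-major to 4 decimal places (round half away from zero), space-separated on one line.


BᵀP = [9.0000 -6.7500]
S = R + BᵀPB = [3] + [20.2500] = [23.2500]
BᵀPA = [2.2500 -15.7500]
K = S⁻¹·BᵀPA = [0.0968 -0.6774]
A−BK = [-2.0000 -1.0000; -2.7097 -1.0323]
AᵀP(A−BK) = [36.0323 17.7742; 17.7742 10.5806]
P' = Q + AᵀP(A−BK) = [36.5323 18.5242; 18.5242 12.8306]
tr(P') = 49.3629

0.0968 -0.6774
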